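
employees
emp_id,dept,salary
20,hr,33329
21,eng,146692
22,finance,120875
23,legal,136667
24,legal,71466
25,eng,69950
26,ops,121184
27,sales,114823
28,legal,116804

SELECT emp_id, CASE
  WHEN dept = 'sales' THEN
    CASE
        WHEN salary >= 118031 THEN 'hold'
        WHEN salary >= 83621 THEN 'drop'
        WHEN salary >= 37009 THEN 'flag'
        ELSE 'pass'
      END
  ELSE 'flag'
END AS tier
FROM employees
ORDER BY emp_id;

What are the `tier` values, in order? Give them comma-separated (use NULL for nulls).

flag, flag, flag, flag, flag, flag, flag, drop, flag

emp_id=20: dept='hr' → outer ELSE → flag
emp_id=21: dept='eng' → outer ELSE → flag
emp_id=22: dept='finance' → outer ELSE → flag
emp_id=23: dept='legal' → outer ELSE → flag
emp_id=24: dept='legal' → outer ELSE → flag
emp_id=25: dept='eng' → outer ELSE → flag
emp_id=26: dept='ops' → outer ELSE → flag
emp_id=27: dept='sales' → inner[salary >= 83621] → drop
emp_id=28: dept='legal' → outer ELSE → flag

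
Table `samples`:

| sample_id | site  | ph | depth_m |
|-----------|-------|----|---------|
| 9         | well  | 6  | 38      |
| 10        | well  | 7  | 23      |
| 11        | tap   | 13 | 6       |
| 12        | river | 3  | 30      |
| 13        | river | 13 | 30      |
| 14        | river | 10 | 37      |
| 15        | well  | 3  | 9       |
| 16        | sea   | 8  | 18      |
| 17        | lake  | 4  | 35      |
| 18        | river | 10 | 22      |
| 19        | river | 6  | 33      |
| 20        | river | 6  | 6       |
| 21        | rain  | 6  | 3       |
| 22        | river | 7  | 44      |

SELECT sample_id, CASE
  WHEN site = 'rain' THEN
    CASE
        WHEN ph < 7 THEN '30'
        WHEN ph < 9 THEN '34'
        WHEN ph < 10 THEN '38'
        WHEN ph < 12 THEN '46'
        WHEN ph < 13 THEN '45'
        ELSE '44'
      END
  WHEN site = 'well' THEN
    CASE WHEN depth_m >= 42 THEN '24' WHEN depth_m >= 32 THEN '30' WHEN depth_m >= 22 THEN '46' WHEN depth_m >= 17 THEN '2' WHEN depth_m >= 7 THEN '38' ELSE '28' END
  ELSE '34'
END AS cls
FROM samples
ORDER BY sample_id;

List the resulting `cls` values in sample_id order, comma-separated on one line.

30, 46, 34, 34, 34, 34, 38, 34, 34, 34, 34, 34, 30, 34

sample_id=9: site='well' → inner[depth_m >= 32] → 30
sample_id=10: site='well' → inner[depth_m >= 22] → 46
sample_id=11: site='tap' → outer ELSE → 34
sample_id=12: site='river' → outer ELSE → 34
sample_id=13: site='river' → outer ELSE → 34
sample_id=14: site='river' → outer ELSE → 34
sample_id=15: site='well' → inner[depth_m >= 7] → 38
sample_id=16: site='sea' → outer ELSE → 34
sample_id=17: site='lake' → outer ELSE → 34
sample_id=18: site='river' → outer ELSE → 34
sample_id=19: site='river' → outer ELSE → 34
sample_id=20: site='river' → outer ELSE → 34
sample_id=21: site='rain' → inner[ph < 7] → 30
sample_id=22: site='river' → outer ELSE → 34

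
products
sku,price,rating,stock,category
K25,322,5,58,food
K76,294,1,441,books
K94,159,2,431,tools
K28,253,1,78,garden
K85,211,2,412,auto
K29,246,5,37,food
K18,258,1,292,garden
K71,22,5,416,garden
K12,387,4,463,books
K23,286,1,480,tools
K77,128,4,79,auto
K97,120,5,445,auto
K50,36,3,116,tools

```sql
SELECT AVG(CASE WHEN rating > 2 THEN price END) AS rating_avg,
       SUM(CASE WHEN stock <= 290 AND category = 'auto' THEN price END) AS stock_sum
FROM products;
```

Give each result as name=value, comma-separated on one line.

rating_avg=180.1428571429, stock_sum=128

[rating_avg: rating > 2]
sku=K25: ✓ → 322
sku=K76: ✗
sku=K94: ✗
sku=K28: ✗
sku=K85: ✗
sku=K29: ✓ → 246
sku=K18: ✗
sku=K71: ✓ → 22
sku=K12: ✓ → 387
sku=K23: ✗
sku=K77: ✓ → 128
sku=K97: ✓ → 120
sku=K50: ✓ → 36
rating_avg = (322 + 246 + 22 + 387 + 128 + 120 + 36) / 7 = 180.1428571429
—
[stock_sum: stock <= 290 AND category = 'auto']
sku=K25: ✗
sku=K76: ✗
sku=K94: ✗
sku=K28: ✗
sku=K85: ✗
sku=K29: ✗
sku=K18: ✗
sku=K71: ✗
sku=K12: ✗
sku=K23: ✗
sku=K77: ✓ → 128
sku=K97: ✗
sku=K50: ✗
stock_sum = 128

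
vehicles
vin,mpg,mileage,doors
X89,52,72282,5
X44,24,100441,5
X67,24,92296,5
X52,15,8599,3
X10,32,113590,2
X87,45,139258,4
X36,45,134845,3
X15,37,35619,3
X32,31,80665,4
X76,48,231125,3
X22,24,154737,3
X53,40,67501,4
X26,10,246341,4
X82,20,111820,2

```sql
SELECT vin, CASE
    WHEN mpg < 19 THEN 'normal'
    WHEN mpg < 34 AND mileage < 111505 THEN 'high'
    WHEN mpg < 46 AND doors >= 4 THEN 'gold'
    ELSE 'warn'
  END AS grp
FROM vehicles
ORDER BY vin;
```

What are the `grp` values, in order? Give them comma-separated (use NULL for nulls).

vin=X10: ELSE → warn
vin=X15: ELSE → warn
vin=X22: ELSE → warn
vin=X26: mpg < 19 → normal
vin=X32: mpg < 34 AND mileage < 111505 → high
vin=X36: ELSE → warn
vin=X44: mpg < 34 AND mileage < 111505 → high
vin=X52: mpg < 19 → normal
vin=X53: mpg < 46 AND doors >= 4 → gold
vin=X67: mpg < 34 AND mileage < 111505 → high
vin=X76: ELSE → warn
vin=X82: ELSE → warn
vin=X87: mpg < 46 AND doors >= 4 → gold
vin=X89: ELSE → warn

warn, warn, warn, normal, high, warn, high, normal, gold, high, warn, warn, gold, warn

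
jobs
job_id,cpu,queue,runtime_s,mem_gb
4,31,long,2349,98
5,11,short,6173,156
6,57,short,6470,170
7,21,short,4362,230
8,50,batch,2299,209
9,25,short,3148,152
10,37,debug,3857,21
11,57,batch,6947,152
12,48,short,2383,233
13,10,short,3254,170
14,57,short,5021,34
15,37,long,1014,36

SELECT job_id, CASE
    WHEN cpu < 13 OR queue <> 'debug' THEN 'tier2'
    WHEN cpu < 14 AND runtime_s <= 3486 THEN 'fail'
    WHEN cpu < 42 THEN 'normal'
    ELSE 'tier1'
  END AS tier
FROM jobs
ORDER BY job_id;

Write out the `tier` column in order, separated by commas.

job_id=4: cpu < 13 OR queue <> 'debug' → tier2
job_id=5: cpu < 13 OR queue <> 'debug' → tier2
job_id=6: cpu < 13 OR queue <> 'debug' → tier2
job_id=7: cpu < 13 OR queue <> 'debug' → tier2
job_id=8: cpu < 13 OR queue <> 'debug' → tier2
job_id=9: cpu < 13 OR queue <> 'debug' → tier2
job_id=10: cpu < 42 → normal
job_id=11: cpu < 13 OR queue <> 'debug' → tier2
job_id=12: cpu < 13 OR queue <> 'debug' → tier2
job_id=13: cpu < 13 OR queue <> 'debug' → tier2
job_id=14: cpu < 13 OR queue <> 'debug' → tier2
job_id=15: cpu < 13 OR queue <> 'debug' → tier2

tier2, tier2, tier2, tier2, tier2, tier2, normal, tier2, tier2, tier2, tier2, tier2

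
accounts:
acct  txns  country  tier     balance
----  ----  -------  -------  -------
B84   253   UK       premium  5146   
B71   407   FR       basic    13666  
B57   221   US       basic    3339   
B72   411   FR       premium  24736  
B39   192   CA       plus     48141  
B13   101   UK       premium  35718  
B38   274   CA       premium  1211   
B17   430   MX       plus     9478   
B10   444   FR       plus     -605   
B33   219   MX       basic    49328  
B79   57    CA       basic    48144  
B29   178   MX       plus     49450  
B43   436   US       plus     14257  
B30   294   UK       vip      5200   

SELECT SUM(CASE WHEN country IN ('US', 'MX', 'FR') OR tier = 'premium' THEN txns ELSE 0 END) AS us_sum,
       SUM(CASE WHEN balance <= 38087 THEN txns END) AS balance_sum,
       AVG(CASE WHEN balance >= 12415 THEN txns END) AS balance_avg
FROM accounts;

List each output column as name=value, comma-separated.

us_sum=3374, balance_sum=3271, balance_avg=250.125

[us_sum: country IN ('US', 'MX', 'FR') OR tier = 'premium']
acct=B84: ✓ → 253
acct=B71: ✓ → 407
acct=B57: ✓ → 221
acct=B72: ✓ → 411
acct=B39: ✗
acct=B13: ✓ → 101
acct=B38: ✓ → 274
acct=B17: ✓ → 430
acct=B10: ✓ → 444
acct=B33: ✓ → 219
acct=B79: ✗
acct=B29: ✓ → 178
acct=B43: ✓ → 436
acct=B30: ✗
us_sum = 253 + 407 + 221 + 411 + 101 + 274 + 430 + 444 + 219 + 178 + 436 = 3374
—
[balance_sum: balance <= 38087]
acct=B84: ✓ → 253
acct=B71: ✓ → 407
acct=B57: ✓ → 221
acct=B72: ✓ → 411
acct=B39: ✗
acct=B13: ✓ → 101
acct=B38: ✓ → 274
acct=B17: ✓ → 430
acct=B10: ✓ → 444
acct=B33: ✗
acct=B79: ✗
acct=B29: ✗
acct=B43: ✓ → 436
acct=B30: ✓ → 294
balance_sum = 253 + 407 + 221 + 411 + 101 + 274 + 430 + 444 + 436 + 294 = 3271
—
[balance_avg: balance >= 12415]
acct=B84: ✗
acct=B71: ✓ → 407
acct=B57: ✗
acct=B72: ✓ → 411
acct=B39: ✓ → 192
acct=B13: ✓ → 101
acct=B38: ✗
acct=B17: ✗
acct=B10: ✗
acct=B33: ✓ → 219
acct=B79: ✓ → 57
acct=B29: ✓ → 178
acct=B43: ✓ → 436
acct=B30: ✗
balance_avg = (407 + 411 + 192 + 101 + 219 + 57 + 178 + 436) / 8 = 250.125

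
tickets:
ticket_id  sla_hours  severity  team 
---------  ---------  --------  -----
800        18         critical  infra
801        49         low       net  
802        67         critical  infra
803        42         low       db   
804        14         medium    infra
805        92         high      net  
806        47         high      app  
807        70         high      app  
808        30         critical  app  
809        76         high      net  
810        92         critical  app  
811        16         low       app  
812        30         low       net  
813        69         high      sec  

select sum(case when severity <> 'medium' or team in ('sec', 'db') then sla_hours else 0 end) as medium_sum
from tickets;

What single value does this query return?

ticket_id=800: ✓ → 18
ticket_id=801: ✓ → 49
ticket_id=802: ✓ → 67
ticket_id=803: ✓ → 42
ticket_id=804: ✗
ticket_id=805: ✓ → 92
ticket_id=806: ✓ → 47
ticket_id=807: ✓ → 70
ticket_id=808: ✓ → 30
ticket_id=809: ✓ → 76
ticket_id=810: ✓ → 92
ticket_id=811: ✓ → 16
ticket_id=812: ✓ → 30
ticket_id=813: ✓ → 69
medium_sum = 18 + 49 + 67 + 42 + 92 + 47 + 70 + 30 + 76 + 92 + 16 + 30 + 69 = 698

698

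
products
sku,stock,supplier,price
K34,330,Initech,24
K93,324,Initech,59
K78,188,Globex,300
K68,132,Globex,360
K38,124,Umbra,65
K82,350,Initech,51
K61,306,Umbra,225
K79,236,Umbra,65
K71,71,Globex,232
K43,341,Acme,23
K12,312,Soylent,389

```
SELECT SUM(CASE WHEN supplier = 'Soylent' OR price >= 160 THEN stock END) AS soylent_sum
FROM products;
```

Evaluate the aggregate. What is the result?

sku=K34: ✗
sku=K93: ✗
sku=K78: ✓ → 188
sku=K68: ✓ → 132
sku=K38: ✗
sku=K82: ✗
sku=K61: ✓ → 306
sku=K79: ✗
sku=K71: ✓ → 71
sku=K43: ✗
sku=K12: ✓ → 312
soylent_sum = 188 + 132 + 306 + 71 + 312 = 1009

1009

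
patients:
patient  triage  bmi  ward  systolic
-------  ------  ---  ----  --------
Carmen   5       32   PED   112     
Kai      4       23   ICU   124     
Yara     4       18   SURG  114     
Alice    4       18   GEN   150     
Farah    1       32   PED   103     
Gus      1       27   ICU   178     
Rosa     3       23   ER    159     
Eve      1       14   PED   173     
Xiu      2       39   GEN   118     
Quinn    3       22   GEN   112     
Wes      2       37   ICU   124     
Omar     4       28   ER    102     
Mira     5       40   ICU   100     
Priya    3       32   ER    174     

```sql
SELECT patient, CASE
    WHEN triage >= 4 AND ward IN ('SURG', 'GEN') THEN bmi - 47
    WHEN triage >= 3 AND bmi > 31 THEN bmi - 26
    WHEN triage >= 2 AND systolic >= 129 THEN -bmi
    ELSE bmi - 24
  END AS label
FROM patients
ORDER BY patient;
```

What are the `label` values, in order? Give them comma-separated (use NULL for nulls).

-29, 6, -10, 8, 3, -1, 14, 4, 6, -2, -23, 13, 15, -29

patient=Alice: triage >= 4 AND ward IN ('SURG', 'GEN') → -29
patient=Carmen: triage >= 3 AND bmi > 31 → 6
patient=Eve: ELSE → -10
patient=Farah: ELSE → 8
patient=Gus: ELSE → 3
patient=Kai: ELSE → -1
patient=Mira: triage >= 3 AND bmi > 31 → 14
patient=Omar: ELSE → 4
patient=Priya: triage >= 3 AND bmi > 31 → 6
patient=Quinn: ELSE → -2
patient=Rosa: triage >= 2 AND systolic >= 129 → -23
patient=Wes: ELSE → 13
patient=Xiu: ELSE → 15
patient=Yara: triage >= 4 AND ward IN ('SURG', 'GEN') → -29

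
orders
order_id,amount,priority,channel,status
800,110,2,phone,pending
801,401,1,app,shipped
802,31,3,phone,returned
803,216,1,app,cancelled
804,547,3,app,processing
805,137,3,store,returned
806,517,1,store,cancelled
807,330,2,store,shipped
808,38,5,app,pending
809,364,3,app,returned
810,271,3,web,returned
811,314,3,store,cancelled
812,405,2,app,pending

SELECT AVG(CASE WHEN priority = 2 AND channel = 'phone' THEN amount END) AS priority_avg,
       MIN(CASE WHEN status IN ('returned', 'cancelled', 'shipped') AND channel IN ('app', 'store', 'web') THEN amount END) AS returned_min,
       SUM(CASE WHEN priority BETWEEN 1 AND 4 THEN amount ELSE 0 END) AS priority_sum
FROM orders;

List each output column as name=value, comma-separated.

[priority_avg: priority = 2 AND channel = 'phone']
order_id=800: ✓ → 110
order_id=801: ✗
order_id=802: ✗
order_id=803: ✗
order_id=804: ✗
order_id=805: ✗
order_id=806: ✗
order_id=807: ✗
order_id=808: ✗
order_id=809: ✗
order_id=810: ✗
order_id=811: ✗
order_id=812: ✗
priority_avg = 110
—
[returned_min: status IN ('returned', 'cancelled', 'shipped') AND channel IN ('app', 'store', 'web')]
order_id=800: ✗
order_id=801: ✓ → 401
order_id=802: ✗
order_id=803: ✓ → 216
order_id=804: ✗
order_id=805: ✓ → 137
order_id=806: ✓ → 517
order_id=807: ✓ → 330
order_id=808: ✗
order_id=809: ✓ → 364
order_id=810: ✓ → 271
order_id=811: ✓ → 314
order_id=812: ✗
returned_min = MIN(401, 216, 137, 517, 330, 364, 271, 314) = 137
—
[priority_sum: priority BETWEEN 1 AND 4]
order_id=800: ✓ → 110
order_id=801: ✓ → 401
order_id=802: ✓ → 31
order_id=803: ✓ → 216
order_id=804: ✓ → 547
order_id=805: ✓ → 137
order_id=806: ✓ → 517
order_id=807: ✓ → 330
order_id=808: ✗
order_id=809: ✓ → 364
order_id=810: ✓ → 271
order_id=811: ✓ → 314
order_id=812: ✓ → 405
priority_sum = 110 + 401 + 31 + 216 + 547 + 137 + 517 + 330 + 364 + 271 + 314 + 405 = 3643

priority_avg=110, returned_min=137, priority_sum=3643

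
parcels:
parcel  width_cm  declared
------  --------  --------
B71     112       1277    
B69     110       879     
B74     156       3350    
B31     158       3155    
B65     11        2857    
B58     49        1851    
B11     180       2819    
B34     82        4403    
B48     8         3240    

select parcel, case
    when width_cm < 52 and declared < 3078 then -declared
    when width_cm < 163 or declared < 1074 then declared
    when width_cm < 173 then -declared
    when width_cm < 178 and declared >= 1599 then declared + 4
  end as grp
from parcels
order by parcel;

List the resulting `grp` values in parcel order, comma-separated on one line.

NULL, 3155, 4403, 3240, -1851, -2857, 879, 1277, 3350

parcel=B11: (no match → NULL) → NULL
parcel=B31: width_cm < 163 or declared < 1074 → 3155
parcel=B34: width_cm < 163 or declared < 1074 → 4403
parcel=B48: width_cm < 163 or declared < 1074 → 3240
parcel=B58: width_cm < 52 and declared < 3078 → -1851
parcel=B65: width_cm < 52 and declared < 3078 → -2857
parcel=B69: width_cm < 163 or declared < 1074 → 879
parcel=B71: width_cm < 163 or declared < 1074 → 1277
parcel=B74: width_cm < 163 or declared < 1074 → 3350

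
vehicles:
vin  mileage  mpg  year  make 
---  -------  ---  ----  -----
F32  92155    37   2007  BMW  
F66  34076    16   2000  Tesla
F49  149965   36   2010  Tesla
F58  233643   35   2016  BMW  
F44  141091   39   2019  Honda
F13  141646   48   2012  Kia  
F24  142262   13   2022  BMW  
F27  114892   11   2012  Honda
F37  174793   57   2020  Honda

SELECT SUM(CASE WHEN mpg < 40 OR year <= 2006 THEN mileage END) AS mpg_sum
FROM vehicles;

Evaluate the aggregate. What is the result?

vin=F32: ✓ → 92155
vin=F66: ✓ → 34076
vin=F49: ✓ → 149965
vin=F58: ✓ → 233643
vin=F44: ✓ → 141091
vin=F13: ✗
vin=F24: ✓ → 142262
vin=F27: ✓ → 114892
vin=F37: ✗
mpg_sum = 92155 + 34076 + 149965 + 233643 + 141091 + 142262 + 114892 = 908084

908084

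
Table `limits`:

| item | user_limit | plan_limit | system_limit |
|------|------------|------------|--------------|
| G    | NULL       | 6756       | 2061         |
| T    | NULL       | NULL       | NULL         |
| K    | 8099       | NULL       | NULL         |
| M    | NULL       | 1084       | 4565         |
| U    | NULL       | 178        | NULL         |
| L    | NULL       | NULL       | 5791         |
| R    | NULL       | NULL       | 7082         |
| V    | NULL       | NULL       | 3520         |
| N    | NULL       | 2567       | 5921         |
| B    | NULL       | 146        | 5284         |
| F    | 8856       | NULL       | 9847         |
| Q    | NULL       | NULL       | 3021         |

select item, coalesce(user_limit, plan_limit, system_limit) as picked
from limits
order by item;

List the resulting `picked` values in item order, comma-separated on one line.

item=B: user_limit=NULL, plan_limit=146 → 146
item=F: user_limit=8856 → 8856
item=G: user_limit=NULL, plan_limit=6756 → 6756
item=K: user_limit=8099 → 8099
item=L: user_limit=NULL, plan_limit=NULL, system_limit=5791 → 5791
item=M: user_limit=NULL, plan_limit=1084 → 1084
item=N: user_limit=NULL, plan_limit=2567 → 2567
item=Q: user_limit=NULL, plan_limit=NULL, system_limit=3021 → 3021
item=R: user_limit=NULL, plan_limit=NULL, system_limit=7082 → 7082
item=T: user_limit=NULL, plan_limit=NULL, system_limit=NULL (all NULL) → NULL
item=U: user_limit=NULL, plan_limit=178 → 178
item=V: user_limit=NULL, plan_limit=NULL, system_limit=3520 → 3520

146, 8856, 6756, 8099, 5791, 1084, 2567, 3021, 7082, NULL, 178, 3520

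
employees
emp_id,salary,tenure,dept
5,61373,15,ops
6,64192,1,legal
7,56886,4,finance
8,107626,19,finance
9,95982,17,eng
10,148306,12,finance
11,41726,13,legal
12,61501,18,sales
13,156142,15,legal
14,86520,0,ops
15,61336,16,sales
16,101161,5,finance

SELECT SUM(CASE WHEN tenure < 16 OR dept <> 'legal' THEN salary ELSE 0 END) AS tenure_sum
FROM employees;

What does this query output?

emp_id=5: ✓ → 61373
emp_id=6: ✓ → 64192
emp_id=7: ✓ → 56886
emp_id=8: ✓ → 107626
emp_id=9: ✓ → 95982
emp_id=10: ✓ → 148306
emp_id=11: ✓ → 41726
emp_id=12: ✓ → 61501
emp_id=13: ✓ → 156142
emp_id=14: ✓ → 86520
emp_id=15: ✓ → 61336
emp_id=16: ✓ → 101161
tenure_sum = 61373 + 64192 + 56886 + 107626 + 95982 + 148306 + 41726 + 61501 + 156142 + 86520 + 61336 + 101161 = 1042751

1042751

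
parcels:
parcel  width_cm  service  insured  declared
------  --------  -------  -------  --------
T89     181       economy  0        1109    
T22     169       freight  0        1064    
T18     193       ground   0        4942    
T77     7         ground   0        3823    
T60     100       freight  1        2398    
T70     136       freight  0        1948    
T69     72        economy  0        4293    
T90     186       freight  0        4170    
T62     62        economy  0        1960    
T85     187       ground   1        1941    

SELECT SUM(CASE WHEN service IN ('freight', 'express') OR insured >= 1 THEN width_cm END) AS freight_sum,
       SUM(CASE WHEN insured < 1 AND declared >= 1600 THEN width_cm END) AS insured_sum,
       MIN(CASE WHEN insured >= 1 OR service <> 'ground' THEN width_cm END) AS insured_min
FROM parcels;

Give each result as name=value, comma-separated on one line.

[freight_sum: service IN ('freight', 'express') OR insured >= 1]
parcel=T89: ✗
parcel=T22: ✓ → 169
parcel=T18: ✗
parcel=T77: ✗
parcel=T60: ✓ → 100
parcel=T70: ✓ → 136
parcel=T69: ✗
parcel=T90: ✓ → 186
parcel=T62: ✗
parcel=T85: ✓ → 187
freight_sum = 169 + 100 + 136 + 186 + 187 = 778
—
[insured_sum: insured < 1 AND declared >= 1600]
parcel=T89: ✗
parcel=T22: ✗
parcel=T18: ✓ → 193
parcel=T77: ✓ → 7
parcel=T60: ✗
parcel=T70: ✓ → 136
parcel=T69: ✓ → 72
parcel=T90: ✓ → 186
parcel=T62: ✓ → 62
parcel=T85: ✗
insured_sum = 193 + 7 + 136 + 72 + 186 + 62 = 656
—
[insured_min: insured >= 1 OR service <> 'ground']
parcel=T89: ✓ → 181
parcel=T22: ✓ → 169
parcel=T18: ✗
parcel=T77: ✗
parcel=T60: ✓ → 100
parcel=T70: ✓ → 136
parcel=T69: ✓ → 72
parcel=T90: ✓ → 186
parcel=T62: ✓ → 62
parcel=T85: ✓ → 187
insured_min = MIN(181, 169, 100, 136, 72, 186, 62, 187) = 62

freight_sum=778, insured_sum=656, insured_min=62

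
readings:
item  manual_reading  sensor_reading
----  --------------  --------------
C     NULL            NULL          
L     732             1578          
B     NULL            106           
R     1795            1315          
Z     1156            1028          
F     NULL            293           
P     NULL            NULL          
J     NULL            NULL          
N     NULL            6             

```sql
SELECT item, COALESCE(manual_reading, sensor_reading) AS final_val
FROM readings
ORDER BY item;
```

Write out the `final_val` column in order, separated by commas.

item=B: manual_reading=NULL, sensor_reading=106 → 106
item=C: manual_reading=NULL, sensor_reading=NULL (all NULL) → NULL
item=F: manual_reading=NULL, sensor_reading=293 → 293
item=J: manual_reading=NULL, sensor_reading=NULL (all NULL) → NULL
item=L: manual_reading=732 → 732
item=N: manual_reading=NULL, sensor_reading=6 → 6
item=P: manual_reading=NULL, sensor_reading=NULL (all NULL) → NULL
item=R: manual_reading=1795 → 1795
item=Z: manual_reading=1156 → 1156

106, NULL, 293, NULL, 732, 6, NULL, 1795, 1156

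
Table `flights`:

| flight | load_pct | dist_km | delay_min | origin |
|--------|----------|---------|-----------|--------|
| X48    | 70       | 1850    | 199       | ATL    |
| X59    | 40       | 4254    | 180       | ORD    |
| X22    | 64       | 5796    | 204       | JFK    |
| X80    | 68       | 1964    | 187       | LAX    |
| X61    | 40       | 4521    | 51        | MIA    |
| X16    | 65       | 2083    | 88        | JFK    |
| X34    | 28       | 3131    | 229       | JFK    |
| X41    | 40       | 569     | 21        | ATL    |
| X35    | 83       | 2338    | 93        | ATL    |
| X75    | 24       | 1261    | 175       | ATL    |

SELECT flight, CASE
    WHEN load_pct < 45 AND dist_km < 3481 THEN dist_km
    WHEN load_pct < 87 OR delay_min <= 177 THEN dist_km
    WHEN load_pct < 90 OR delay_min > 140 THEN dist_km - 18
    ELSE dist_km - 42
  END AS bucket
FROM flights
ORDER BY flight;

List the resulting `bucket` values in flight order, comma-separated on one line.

2083, 5796, 3131, 2338, 569, 1850, 4254, 4521, 1261, 1964

flight=X16: load_pct < 87 OR delay_min <= 177 → 2083
flight=X22: load_pct < 87 OR delay_min <= 177 → 5796
flight=X34: load_pct < 45 AND dist_km < 3481 → 3131
flight=X35: load_pct < 87 OR delay_min <= 177 → 2338
flight=X41: load_pct < 45 AND dist_km < 3481 → 569
flight=X48: load_pct < 87 OR delay_min <= 177 → 1850
flight=X59: load_pct < 87 OR delay_min <= 177 → 4254
flight=X61: load_pct < 87 OR delay_min <= 177 → 4521
flight=X75: load_pct < 45 AND dist_km < 3481 → 1261
flight=X80: load_pct < 87 OR delay_min <= 177 → 1964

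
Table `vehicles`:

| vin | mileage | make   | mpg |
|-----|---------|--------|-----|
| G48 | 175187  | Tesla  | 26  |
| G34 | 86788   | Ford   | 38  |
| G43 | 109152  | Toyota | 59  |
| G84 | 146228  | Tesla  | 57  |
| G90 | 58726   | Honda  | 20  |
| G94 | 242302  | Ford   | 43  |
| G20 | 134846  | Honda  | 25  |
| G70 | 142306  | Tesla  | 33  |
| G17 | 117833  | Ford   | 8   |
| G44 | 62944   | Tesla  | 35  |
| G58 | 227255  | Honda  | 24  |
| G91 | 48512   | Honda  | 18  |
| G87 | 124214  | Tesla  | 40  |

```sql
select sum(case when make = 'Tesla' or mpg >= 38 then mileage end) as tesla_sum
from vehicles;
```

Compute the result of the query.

vin=G48: ✓ → 175187
vin=G34: ✓ → 86788
vin=G43: ✓ → 109152
vin=G84: ✓ → 146228
vin=G90: ✗
vin=G94: ✓ → 242302
vin=G20: ✗
vin=G70: ✓ → 142306
vin=G17: ✗
vin=G44: ✓ → 62944
vin=G58: ✗
vin=G91: ✗
vin=G87: ✓ → 124214
tesla_sum = 175187 + 86788 + 109152 + 146228 + 242302 + 142306 + 62944 + 124214 = 1089121

1089121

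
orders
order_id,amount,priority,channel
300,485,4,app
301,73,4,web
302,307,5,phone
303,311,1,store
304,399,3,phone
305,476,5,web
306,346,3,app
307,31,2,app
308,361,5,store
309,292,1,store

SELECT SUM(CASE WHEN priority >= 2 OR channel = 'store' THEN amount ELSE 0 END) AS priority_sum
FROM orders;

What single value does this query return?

3081

order_id=300: ✓ → 485
order_id=301: ✓ → 73
order_id=302: ✓ → 307
order_id=303: ✓ → 311
order_id=304: ✓ → 399
order_id=305: ✓ → 476
order_id=306: ✓ → 346
order_id=307: ✓ → 31
order_id=308: ✓ → 361
order_id=309: ✓ → 292
priority_sum = 485 + 73 + 307 + 311 + 399 + 476 + 346 + 31 + 361 + 292 = 3081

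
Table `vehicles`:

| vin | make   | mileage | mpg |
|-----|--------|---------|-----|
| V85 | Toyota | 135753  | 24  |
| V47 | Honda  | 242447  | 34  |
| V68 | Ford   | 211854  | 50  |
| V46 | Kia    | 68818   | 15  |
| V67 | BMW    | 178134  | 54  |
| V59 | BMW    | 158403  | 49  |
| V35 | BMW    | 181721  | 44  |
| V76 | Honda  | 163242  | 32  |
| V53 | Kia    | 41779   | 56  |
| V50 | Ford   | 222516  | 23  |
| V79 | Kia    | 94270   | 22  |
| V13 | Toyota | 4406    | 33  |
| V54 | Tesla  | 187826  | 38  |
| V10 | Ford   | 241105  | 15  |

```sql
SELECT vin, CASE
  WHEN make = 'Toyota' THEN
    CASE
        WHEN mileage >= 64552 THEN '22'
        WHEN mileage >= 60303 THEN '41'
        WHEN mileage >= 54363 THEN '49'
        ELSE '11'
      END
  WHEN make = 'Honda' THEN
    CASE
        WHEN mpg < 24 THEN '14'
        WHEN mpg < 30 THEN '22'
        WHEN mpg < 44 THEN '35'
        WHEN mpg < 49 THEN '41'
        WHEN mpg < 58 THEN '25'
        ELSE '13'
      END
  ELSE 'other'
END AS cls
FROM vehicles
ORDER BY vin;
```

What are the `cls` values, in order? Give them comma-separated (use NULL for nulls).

vin=V10: make='Ford' → outer ELSE → other
vin=V13: make='Toyota' → inner[ELSE] → 11
vin=V35: make='BMW' → outer ELSE → other
vin=V46: make='Kia' → outer ELSE → other
vin=V47: make='Honda' → inner[mpg < 44] → 35
vin=V50: make='Ford' → outer ELSE → other
vin=V53: make='Kia' → outer ELSE → other
vin=V54: make='Tesla' → outer ELSE → other
vin=V59: make='BMW' → outer ELSE → other
vin=V67: make='BMW' → outer ELSE → other
vin=V68: make='Ford' → outer ELSE → other
vin=V76: make='Honda' → inner[mpg < 44] → 35
vin=V79: make='Kia' → outer ELSE → other
vin=V85: make='Toyota' → inner[mileage >= 64552] → 22

other, 11, other, other, 35, other, other, other, other, other, other, 35, other, 22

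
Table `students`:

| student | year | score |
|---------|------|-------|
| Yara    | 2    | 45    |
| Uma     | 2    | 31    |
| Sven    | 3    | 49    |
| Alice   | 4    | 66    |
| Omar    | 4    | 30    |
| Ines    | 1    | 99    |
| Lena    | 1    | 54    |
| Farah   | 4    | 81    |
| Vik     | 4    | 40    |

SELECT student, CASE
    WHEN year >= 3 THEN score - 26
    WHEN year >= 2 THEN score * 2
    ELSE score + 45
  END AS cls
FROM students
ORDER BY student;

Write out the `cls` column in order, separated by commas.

student=Alice: year >= 3 → 40
student=Farah: year >= 3 → 55
student=Ines: ELSE → 144
student=Lena: ELSE → 99
student=Omar: year >= 3 → 4
student=Sven: year >= 3 → 23
student=Uma: year >= 2 → 62
student=Vik: year >= 3 → 14
student=Yara: year >= 2 → 90

40, 55, 144, 99, 4, 23, 62, 14, 90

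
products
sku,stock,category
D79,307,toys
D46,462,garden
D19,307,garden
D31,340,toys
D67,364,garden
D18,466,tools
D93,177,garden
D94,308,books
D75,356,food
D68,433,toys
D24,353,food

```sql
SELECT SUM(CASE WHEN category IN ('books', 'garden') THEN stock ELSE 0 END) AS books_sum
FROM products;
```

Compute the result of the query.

sku=D79: ✗
sku=D46: ✓ → 462
sku=D19: ✓ → 307
sku=D31: ✗
sku=D67: ✓ → 364
sku=D18: ✗
sku=D93: ✓ → 177
sku=D94: ✓ → 308
sku=D75: ✗
sku=D68: ✗
sku=D24: ✗
books_sum = 462 + 307 + 364 + 177 + 308 = 1618

1618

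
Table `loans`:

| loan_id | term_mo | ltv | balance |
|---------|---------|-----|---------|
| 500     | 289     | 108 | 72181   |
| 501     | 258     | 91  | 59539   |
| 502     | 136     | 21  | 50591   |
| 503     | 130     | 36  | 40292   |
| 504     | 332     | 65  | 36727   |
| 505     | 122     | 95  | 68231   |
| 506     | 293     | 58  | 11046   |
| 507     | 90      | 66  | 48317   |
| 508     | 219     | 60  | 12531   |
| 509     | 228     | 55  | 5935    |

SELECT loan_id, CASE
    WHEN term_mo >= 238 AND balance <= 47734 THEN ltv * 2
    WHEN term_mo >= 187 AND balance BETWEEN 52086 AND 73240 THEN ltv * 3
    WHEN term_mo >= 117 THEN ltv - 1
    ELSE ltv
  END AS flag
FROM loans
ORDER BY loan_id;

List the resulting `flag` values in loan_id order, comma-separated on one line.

324, 273, 20, 35, 130, 94, 116, 66, 59, 54

loan_id=500: term_mo >= 187 AND balance BETWEEN 52086 AND 73240 → 324
loan_id=501: term_mo >= 187 AND balance BETWEEN 52086 AND 73240 → 273
loan_id=502: term_mo >= 117 → 20
loan_id=503: term_mo >= 117 → 35
loan_id=504: term_mo >= 238 AND balance <= 47734 → 130
loan_id=505: term_mo >= 117 → 94
loan_id=506: term_mo >= 238 AND balance <= 47734 → 116
loan_id=507: ELSE → 66
loan_id=508: term_mo >= 117 → 59
loan_id=509: term_mo >= 117 → 54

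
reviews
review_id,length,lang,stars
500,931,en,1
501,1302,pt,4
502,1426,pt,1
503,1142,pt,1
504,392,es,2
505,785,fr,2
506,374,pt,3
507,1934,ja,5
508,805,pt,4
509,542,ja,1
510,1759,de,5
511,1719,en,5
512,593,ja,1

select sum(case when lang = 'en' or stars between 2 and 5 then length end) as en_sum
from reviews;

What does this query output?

10001

review_id=500: ✓ → 931
review_id=501: ✓ → 1302
review_id=502: ✗
review_id=503: ✗
review_id=504: ✓ → 392
review_id=505: ✓ → 785
review_id=506: ✓ → 374
review_id=507: ✓ → 1934
review_id=508: ✓ → 805
review_id=509: ✗
review_id=510: ✓ → 1759
review_id=511: ✓ → 1719
review_id=512: ✗
en_sum = 931 + 1302 + 392 + 785 + 374 + 1934 + 805 + 1759 + 1719 = 10001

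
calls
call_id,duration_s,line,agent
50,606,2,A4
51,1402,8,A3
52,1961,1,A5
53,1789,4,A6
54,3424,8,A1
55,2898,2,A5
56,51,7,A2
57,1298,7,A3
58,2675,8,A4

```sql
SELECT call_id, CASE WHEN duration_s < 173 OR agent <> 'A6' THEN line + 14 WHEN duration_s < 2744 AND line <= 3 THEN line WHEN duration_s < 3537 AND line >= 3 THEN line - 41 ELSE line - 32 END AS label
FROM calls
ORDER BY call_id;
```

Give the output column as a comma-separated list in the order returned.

call_id=50: duration_s < 173 OR agent <> 'A6' → 16
call_id=51: duration_s < 173 OR agent <> 'A6' → 22
call_id=52: duration_s < 173 OR agent <> 'A6' → 15
call_id=53: duration_s < 3537 AND line >= 3 → -37
call_id=54: duration_s < 173 OR agent <> 'A6' → 22
call_id=55: duration_s < 173 OR agent <> 'A6' → 16
call_id=56: duration_s < 173 OR agent <> 'A6' → 21
call_id=57: duration_s < 173 OR agent <> 'A6' → 21
call_id=58: duration_s < 173 OR agent <> 'A6' → 22

16, 22, 15, -37, 22, 16, 21, 21, 22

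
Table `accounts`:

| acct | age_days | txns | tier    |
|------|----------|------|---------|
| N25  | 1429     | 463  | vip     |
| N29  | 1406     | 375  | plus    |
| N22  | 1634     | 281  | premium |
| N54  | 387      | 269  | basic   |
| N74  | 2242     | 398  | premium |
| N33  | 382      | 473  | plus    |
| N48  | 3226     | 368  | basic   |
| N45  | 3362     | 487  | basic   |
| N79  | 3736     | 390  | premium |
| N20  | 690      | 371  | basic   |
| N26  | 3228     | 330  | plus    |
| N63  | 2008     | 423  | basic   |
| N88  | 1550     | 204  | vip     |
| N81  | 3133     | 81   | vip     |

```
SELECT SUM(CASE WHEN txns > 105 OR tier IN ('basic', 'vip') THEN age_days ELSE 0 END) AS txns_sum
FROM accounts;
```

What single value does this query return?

acct=N25: ✓ → 1429
acct=N29: ✓ → 1406
acct=N22: ✓ → 1634
acct=N54: ✓ → 387
acct=N74: ✓ → 2242
acct=N33: ✓ → 382
acct=N48: ✓ → 3226
acct=N45: ✓ → 3362
acct=N79: ✓ → 3736
acct=N20: ✓ → 690
acct=N26: ✓ → 3228
acct=N63: ✓ → 2008
acct=N88: ✓ → 1550
acct=N81: ✓ → 3133
txns_sum = 1429 + 1406 + 1634 + 387 + 2242 + 382 + 3226 + 3362 + 3736 + 690 + 3228 + 2008 + 1550 + 3133 = 28413

28413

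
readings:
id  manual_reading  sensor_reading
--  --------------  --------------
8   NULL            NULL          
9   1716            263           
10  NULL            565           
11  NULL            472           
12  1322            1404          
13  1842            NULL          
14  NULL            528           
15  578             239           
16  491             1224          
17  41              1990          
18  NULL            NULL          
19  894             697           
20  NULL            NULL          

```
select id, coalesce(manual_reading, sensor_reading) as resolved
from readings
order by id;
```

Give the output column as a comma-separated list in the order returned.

NULL, 1716, 565, 472, 1322, 1842, 528, 578, 491, 41, NULL, 894, NULL

id=8: manual_reading=NULL, sensor_reading=NULL (all NULL) → NULL
id=9: manual_reading=1716 → 1716
id=10: manual_reading=NULL, sensor_reading=565 → 565
id=11: manual_reading=NULL, sensor_reading=472 → 472
id=12: manual_reading=1322 → 1322
id=13: manual_reading=1842 → 1842
id=14: manual_reading=NULL, sensor_reading=528 → 528
id=15: manual_reading=578 → 578
id=16: manual_reading=491 → 491
id=17: manual_reading=41 → 41
id=18: manual_reading=NULL, sensor_reading=NULL (all NULL) → NULL
id=19: manual_reading=894 → 894
id=20: manual_reading=NULL, sensor_reading=NULL (all NULL) → NULL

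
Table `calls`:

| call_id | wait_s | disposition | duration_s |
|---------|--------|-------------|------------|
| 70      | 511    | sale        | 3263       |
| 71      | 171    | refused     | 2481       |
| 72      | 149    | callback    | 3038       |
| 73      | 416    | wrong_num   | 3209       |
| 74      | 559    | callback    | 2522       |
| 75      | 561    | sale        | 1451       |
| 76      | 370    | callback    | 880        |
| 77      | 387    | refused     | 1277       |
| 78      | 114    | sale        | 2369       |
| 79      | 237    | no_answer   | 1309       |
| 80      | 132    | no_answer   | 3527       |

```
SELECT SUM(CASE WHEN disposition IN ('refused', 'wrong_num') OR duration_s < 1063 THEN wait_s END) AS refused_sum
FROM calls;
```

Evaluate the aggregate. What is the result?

1344

call_id=70: ✗
call_id=71: ✓ → 171
call_id=72: ✗
call_id=73: ✓ → 416
call_id=74: ✗
call_id=75: ✗
call_id=76: ✓ → 370
call_id=77: ✓ → 387
call_id=78: ✗
call_id=79: ✗
call_id=80: ✗
refused_sum = 171 + 416 + 370 + 387 = 1344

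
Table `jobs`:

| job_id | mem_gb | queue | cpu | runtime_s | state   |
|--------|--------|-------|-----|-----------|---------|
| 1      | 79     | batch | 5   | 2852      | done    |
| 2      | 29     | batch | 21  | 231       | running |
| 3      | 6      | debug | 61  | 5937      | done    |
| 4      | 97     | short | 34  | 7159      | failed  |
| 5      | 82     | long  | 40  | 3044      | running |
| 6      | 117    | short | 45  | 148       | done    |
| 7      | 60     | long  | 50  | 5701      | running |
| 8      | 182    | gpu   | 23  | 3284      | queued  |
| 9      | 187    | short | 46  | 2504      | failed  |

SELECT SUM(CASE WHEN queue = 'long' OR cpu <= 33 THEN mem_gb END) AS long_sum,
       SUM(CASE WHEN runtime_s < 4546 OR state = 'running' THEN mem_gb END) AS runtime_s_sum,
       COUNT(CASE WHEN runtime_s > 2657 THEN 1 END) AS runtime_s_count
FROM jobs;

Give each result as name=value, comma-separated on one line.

[long_sum: queue = 'long' OR cpu <= 33]
job_id=1: ✓ → 79
job_id=2: ✓ → 29
job_id=3: ✗
job_id=4: ✗
job_id=5: ✓ → 82
job_id=6: ✗
job_id=7: ✓ → 60
job_id=8: ✓ → 182
job_id=9: ✗
long_sum = 79 + 29 + 82 + 60 + 182 = 432
—
[runtime_s_sum: runtime_s < 4546 OR state = 'running']
job_id=1: ✓ → 79
job_id=2: ✓ → 29
job_id=3: ✗
job_id=4: ✗
job_id=5: ✓ → 82
job_id=6: ✓ → 117
job_id=7: ✓ → 60
job_id=8: ✓ → 182
job_id=9: ✓ → 187
runtime_s_sum = 79 + 29 + 82 + 117 + 60 + 182 + 187 = 736
—
[runtime_s_count: runtime_s > 2657]
job_id=1: ✓ → 1
job_id=2: ✗
job_id=3: ✓ → 1
job_id=4: ✓ → 1
job_id=5: ✓ → 1
job_id=6: ✗
job_id=7: ✓ → 1
job_id=8: ✓ → 1
job_id=9: ✗
runtime_s_count = COUNT(1, 1, 1, 1, 1, 1) = 6

long_sum=432, runtime_s_sum=736, runtime_s_count=6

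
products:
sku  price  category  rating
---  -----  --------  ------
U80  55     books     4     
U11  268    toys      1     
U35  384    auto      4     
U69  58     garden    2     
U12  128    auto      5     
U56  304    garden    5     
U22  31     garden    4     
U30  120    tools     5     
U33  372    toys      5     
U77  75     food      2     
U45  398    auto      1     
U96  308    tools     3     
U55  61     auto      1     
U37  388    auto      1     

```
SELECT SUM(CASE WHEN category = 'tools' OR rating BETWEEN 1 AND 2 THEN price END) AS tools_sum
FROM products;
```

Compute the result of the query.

1676

sku=U80: ✗
sku=U11: ✓ → 268
sku=U35: ✗
sku=U69: ✓ → 58
sku=U12: ✗
sku=U56: ✗
sku=U22: ✗
sku=U30: ✓ → 120
sku=U33: ✗
sku=U77: ✓ → 75
sku=U45: ✓ → 398
sku=U96: ✓ → 308
sku=U55: ✓ → 61
sku=U37: ✓ → 388
tools_sum = 268 + 58 + 120 + 75 + 398 + 308 + 61 + 388 = 1676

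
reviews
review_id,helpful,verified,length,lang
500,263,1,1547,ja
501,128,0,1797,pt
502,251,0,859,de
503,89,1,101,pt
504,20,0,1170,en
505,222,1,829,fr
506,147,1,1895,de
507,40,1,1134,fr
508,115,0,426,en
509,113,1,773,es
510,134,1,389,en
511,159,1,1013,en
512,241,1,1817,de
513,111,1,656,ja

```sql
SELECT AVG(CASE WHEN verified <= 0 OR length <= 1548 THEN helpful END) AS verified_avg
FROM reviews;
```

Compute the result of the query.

review_id=500: ✓ → 263
review_id=501: ✓ → 128
review_id=502: ✓ → 251
review_id=503: ✓ → 89
review_id=504: ✓ → 20
review_id=505: ✓ → 222
review_id=506: ✗
review_id=507: ✓ → 40
review_id=508: ✓ → 115
review_id=509: ✓ → 113
review_id=510: ✓ → 134
review_id=511: ✓ → 159
review_id=512: ✗
review_id=513: ✓ → 111
verified_avg = (263 + 128 + 251 + 89 + 20 + 222 + 40 + 115 + 113 + 134 + 159 + 111) / 12 = 137.0833333333

137.0833333333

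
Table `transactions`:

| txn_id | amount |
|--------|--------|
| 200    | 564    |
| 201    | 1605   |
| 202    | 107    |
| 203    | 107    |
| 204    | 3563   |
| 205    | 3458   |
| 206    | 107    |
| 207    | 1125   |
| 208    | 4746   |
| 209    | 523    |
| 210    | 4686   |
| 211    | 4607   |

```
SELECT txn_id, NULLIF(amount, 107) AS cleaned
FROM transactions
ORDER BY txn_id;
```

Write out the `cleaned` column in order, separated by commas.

564, 1605, NULL, NULL, 3563, 3458, NULL, 1125, 4746, 523, 4686, 4607

txn_id=200: amount=564 vs 107: differ → 564
txn_id=201: amount=1605 vs 107: differ → 1605
txn_id=202: amount=107 vs 107: equal → NULL
txn_id=203: amount=107 vs 107: equal → NULL
txn_id=204: amount=3563 vs 107: differ → 3563
txn_id=205: amount=3458 vs 107: differ → 3458
txn_id=206: amount=107 vs 107: equal → NULL
txn_id=207: amount=1125 vs 107: differ → 1125
txn_id=208: amount=4746 vs 107: differ → 4746
txn_id=209: amount=523 vs 107: differ → 523
txn_id=210: amount=4686 vs 107: differ → 4686
txn_id=211: amount=4607 vs 107: differ → 4607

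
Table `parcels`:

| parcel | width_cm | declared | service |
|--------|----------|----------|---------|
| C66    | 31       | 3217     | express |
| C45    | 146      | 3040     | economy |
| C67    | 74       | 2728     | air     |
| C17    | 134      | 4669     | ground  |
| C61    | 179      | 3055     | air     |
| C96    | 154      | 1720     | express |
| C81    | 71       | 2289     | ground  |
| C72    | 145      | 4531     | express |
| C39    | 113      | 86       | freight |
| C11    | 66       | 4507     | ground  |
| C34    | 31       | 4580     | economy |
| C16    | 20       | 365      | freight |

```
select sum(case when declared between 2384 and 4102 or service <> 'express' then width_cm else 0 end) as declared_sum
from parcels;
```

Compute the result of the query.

parcel=C66: ✓ → 31
parcel=C45: ✓ → 146
parcel=C67: ✓ → 74
parcel=C17: ✓ → 134
parcel=C61: ✓ → 179
parcel=C96: ✗
parcel=C81: ✓ → 71
parcel=C72: ✗
parcel=C39: ✓ → 113
parcel=C11: ✓ → 66
parcel=C34: ✓ → 31
parcel=C16: ✓ → 20
declared_sum = 31 + 146 + 74 + 134 + 179 + 71 + 113 + 66 + 31 + 20 = 865

865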